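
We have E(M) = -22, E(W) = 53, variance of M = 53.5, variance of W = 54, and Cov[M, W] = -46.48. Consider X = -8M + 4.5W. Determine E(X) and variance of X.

E(X) = (-8)·E(M) + 4.5·E(W) = (-8)·(-22) + 4.5·53 = 414.5.
variance of X = a²·variance of M + b²·variance of W + 2ab·Cov[M, W] with a = -8, b = 4.5.
= (-8)²·53.5 + 4.5²·54 + 2·(-8)·4.5·(-46.48)
= 3424 + 1093.5 + 3346.56 = 7864.06.

E(X) = 414.5, variance of X = 7864.06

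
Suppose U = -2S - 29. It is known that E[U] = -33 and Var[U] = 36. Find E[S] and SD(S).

From U = -2S - 29: E[U] = a·E[S] + b, so E[S] = (E[U] − b)/a = (-33 − (-29))/(-2) = 2.
SD(U) = √36 = 6.
SD(U) = |a|·SD(S), so SD(S) = 6/|-2| = 3.

E[S] = 2, SD(S) = 3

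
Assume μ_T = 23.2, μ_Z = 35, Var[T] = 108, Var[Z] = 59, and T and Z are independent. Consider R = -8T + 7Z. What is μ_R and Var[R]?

μ_R = (-8)·μ_T + 7·μ_Z = (-8)·23.2 + 7·35 = 59.4.
Var[R] = a²·Var[T] + b²·Var[Z] + 2ab·Cov(T, Z) with a = -8, b = 7.
Independence gives Cov(T, Z) = 0.
= (-8)²·108 + 7²·59 + 2·(-8)·7·0
= 6912 + 2891 + 0 = 9803.

μ_R = 59.4, Var[R] = 9803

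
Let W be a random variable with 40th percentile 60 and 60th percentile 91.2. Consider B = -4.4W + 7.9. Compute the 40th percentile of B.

Since a = -4.4 < 0 the transformation is decreasing, reversing order: the 40th percentile of B corresponds to the 60th percentile of W.
So P_{40}(B) = a·P_{60}(W) + b = (-4.4)·91.2 + 7.9 = -393.38.

40th percentile of B = -393.38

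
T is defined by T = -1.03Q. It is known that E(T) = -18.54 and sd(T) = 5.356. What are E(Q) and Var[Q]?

E(Q) = 18, Var[Q] = 27.04

From T = -1.03Q: E(T) = a·E(Q) + b, so E(Q) = (E(T) − b)/a = (-18.54 − 0)/(-1.03) = 18.
Var[T] = 5.356² = 28.686736.
Var[T] = a²·Var[Q], so Var[Q] = 28.686736/(-1.03)² = 27.04.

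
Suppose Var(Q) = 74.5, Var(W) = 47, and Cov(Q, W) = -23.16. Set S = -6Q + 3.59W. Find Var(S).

Var(S) = a²·Var(Q) + b²·Var(W) + 2ab·Cov(Q, W) with a = -6, b = 3.59.
= (-6)²·74.5 + 3.59²·47 + 2·(-6)·3.59·(-23.16)
= 2682 + 605.7407 + 997.7328 = 4285.4735.

Var(S) = 4285.4735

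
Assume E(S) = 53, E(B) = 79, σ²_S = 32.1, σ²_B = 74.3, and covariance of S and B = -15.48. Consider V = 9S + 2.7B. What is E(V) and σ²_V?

E(V) = 690.3, σ²_V = 2389.419

E(V) = 9·E(S) + 2.7·E(B) = 9·53 + 2.7·79 = 690.3.
σ²_V = a²·σ²_S + b²·σ²_B + 2ab·covariance of S and B with a = 9, b = 2.7.
= 9²·32.1 + 2.7²·74.3 + 2·9·2.7·(-15.48)
= 2600.1 + 541.647 + (-752.328) = 2389.419.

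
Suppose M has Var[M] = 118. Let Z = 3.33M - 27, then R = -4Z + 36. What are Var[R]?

Var[R] = 20935.8432

Var[Z] = 3.33²·118 = 1308.4902.
Var[R] = (-4)²·1308.4902 = 20935.8432.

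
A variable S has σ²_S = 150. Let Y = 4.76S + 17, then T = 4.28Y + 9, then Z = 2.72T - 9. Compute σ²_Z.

σ²_Y = 4.76²·150 = 3398.64.
σ²_T = 4.28²·3398.64 = 62257.646976.
σ²_Z = 2.72²·62257.646976 = 460606.9753872384.

σ²_Z = 460606.9753872384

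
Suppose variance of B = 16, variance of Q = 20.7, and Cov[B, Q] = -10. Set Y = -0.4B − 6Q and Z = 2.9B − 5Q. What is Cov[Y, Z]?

Cov[Y, Z] = 756.44

By bilinearity, Cov[Y, Z] = ac·variance of B + bd·variance of Q + (ad+bc)·Cov[B, Q], with a=-0.4, b=-6, c=2.9, d=-5.
ac·variance of B = (-0.4)·2.9·16 = -18.56
bd·variance of Q = (-6)·(-5)·20.7 = 621
(ad+bc)·Cov[B, Q] = (-15.4)·(-10) = 154
Cov[Y, Z] = -18.56 + 621 + 154 = 756.44.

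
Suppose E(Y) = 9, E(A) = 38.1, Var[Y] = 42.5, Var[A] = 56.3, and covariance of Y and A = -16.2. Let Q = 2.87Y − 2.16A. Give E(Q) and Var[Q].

E(Q) = 2.87·E(Y) + (-2.16)·E(A) = 2.87·9 + (-2.16)·38.1 = -56.466.
Var[Q] = a²·Var[Y] + b²·Var[A] + 2ab·covariance of Y and A with a = 2.87, b = -2.16.
= 2.87²·42.5 + (-2.16)²·56.3 + 2·2.87·(-2.16)·(-16.2)
= 350.06825 + 262.67328 + 200.85408 = 813.59561.

E(Q) = -56.466, Var[Q] = 813.59561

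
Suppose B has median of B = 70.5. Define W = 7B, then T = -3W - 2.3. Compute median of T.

median of T = -1482.8

median of W = 7·70.5 = 493.5.
median of T = (-3)·493.5 + (-2.3) = -1482.8.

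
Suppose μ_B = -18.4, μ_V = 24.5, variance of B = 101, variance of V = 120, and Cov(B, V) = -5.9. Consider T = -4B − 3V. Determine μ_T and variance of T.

μ_T = (-4)·μ_B + (-3)·μ_V = (-4)·(-18.4) + (-3)·24.5 = 0.1.
variance of T = a²·variance of B + b²·variance of V + 2ab·Cov(B, V) with a = -4, b = -3.
= (-4)²·101 + (-3)²·120 + 2·(-4)·(-3)·(-5.9)
= 1616 + 1080 + (-141.6) = 2554.4.

μ_T = 0.1, variance of T = 2554.4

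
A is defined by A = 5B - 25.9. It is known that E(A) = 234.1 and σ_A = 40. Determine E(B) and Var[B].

From A = 5B - 25.9: E(A) = a·E(B) + b, so E(B) = (E(A) − b)/a = (234.1 − (-25.9))/5 = 52.
Var[A] = 40² = 1600.
Var[A] = a²·Var[B], so Var[B] = 1600/5² = 64.

E(B) = 52, Var[B] = 64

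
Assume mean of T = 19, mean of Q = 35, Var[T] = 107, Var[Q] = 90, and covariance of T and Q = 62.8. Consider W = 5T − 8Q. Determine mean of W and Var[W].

mean of W = -185, Var[W] = 3411

mean of W = 5·mean of T + (-8)·mean of Q = 5·19 + (-8)·35 = -185.
Var[W] = a²·Var[T] + b²·Var[Q] + 2ab·covariance of T and Q with a = 5, b = -8.
= 5²·107 + (-8)²·90 + 2·5·(-8)·62.8
= 2675 + 5760 + (-5024) = 3411.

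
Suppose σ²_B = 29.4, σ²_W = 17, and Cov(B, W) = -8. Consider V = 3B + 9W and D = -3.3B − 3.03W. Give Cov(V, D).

By bilinearity, Cov(V, D) = ac·σ²_B + bd·σ²_W + (ad+bc)·Cov(B, W), with a=3, b=9, c=-3.3, d=-3.03.
ac·σ²_B = 3·(-3.3)·29.4 = -291.06
bd·σ²_W = 9·(-3.03)·17 = -463.59
(ad+bc)·Cov(B, W) = (-38.79)·(-8) = 310.32
Cov(V, D) = -291.06 + (-463.59) + 310.32 = -444.33.

Cov(V, D) = -444.33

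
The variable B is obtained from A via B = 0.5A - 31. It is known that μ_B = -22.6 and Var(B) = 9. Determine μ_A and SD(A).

μ_A = 16.8, SD(A) = 6

From B = 0.5A - 31: μ_B = a·μ_A + b, so μ_A = (μ_B − b)/a = (-22.6 − (-31))/0.5 = 16.8.
SD(B) = √9 = 3.
SD(B) = |a|·SD(A), so SD(A) = 3/|0.5| = 6.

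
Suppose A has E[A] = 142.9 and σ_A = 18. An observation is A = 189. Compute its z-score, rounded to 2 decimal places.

z = 2.56

z = (A − E[A]) / σ_A = (189 − 142.9) / 18 ≈ 2.56.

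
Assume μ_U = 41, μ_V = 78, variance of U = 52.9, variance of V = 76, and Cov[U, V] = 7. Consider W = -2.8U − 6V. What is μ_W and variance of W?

μ_W = -582.8, variance of W = 3385.936

μ_W = (-2.8)·μ_U + (-6)·μ_V = (-2.8)·41 + (-6)·78 = -582.8.
variance of W = a²·variance of U + b²·variance of V + 2ab·Cov[U, V] with a = -2.8, b = -6.
= (-2.8)²·52.9 + (-6)²·76 + 2·(-2.8)·(-6)·7
= 414.736 + 2736 + 235.2 = 3385.936.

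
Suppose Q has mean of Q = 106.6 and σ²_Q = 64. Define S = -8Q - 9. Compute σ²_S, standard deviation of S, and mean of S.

σ²_S = 4096, standard deviation of S = 64, mean of S = -861.8

S = -8Q - 9 is linear with a = -8, b = -9.
σ²_S = a²·σ²_Q = (-8)²·64 = 4096 (the additive constant -9 does not affect variance).
standard deviation of Q = √64 = 8.
standard deviation of S = |a|·standard deviation of Q = |-8|·8 = 64.
mean of S = a·mean of Q + b = (-8)·106.6 + (-9) = -861.8.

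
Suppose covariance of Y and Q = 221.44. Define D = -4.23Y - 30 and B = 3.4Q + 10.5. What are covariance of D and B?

covariance of D and B = -3184.75008

covariance of D and B = a·c·covariance of Y and Q = (-4.23)·3.4·221.44 = -3184.75008. Additive constants drop out.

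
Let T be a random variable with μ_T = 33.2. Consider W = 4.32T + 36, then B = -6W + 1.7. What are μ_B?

μ_B = -1074.844

μ_W = 4.32·33.2 + 36 = 179.424.
μ_B = (-6)·179.424 + 1.7 = -1074.844.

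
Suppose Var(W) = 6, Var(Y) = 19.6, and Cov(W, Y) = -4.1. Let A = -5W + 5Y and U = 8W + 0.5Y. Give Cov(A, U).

Cov(A, U) = -344.75

By bilinearity, Cov(A, U) = ac·Var(W) + bd·Var(Y) + (ad+bc)·Cov(W, Y), with a=-5, b=5, c=8, d=0.5.
ac·Var(W) = (-5)·8·6 = -240
bd·Var(Y) = 5·0.5·19.6 = 49
(ad+bc)·Cov(W, Y) = (37.5)·(-4.1) = -153.75
Cov(A, U) = -240 + 49 + (-153.75) = -344.75.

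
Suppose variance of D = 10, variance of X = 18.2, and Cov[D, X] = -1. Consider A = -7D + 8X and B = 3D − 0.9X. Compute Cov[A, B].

Cov[A, B] = -371.34

By bilinearity, Cov[A, B] = ac·variance of D + bd·variance of X + (ad+bc)·Cov[D, X], with a=-7, b=8, c=3, d=-0.9.
ac·variance of D = (-7)·3·10 = -210
bd·variance of X = 8·(-0.9)·18.2 = -131.04
(ad+bc)·Cov[D, X] = (30.3)·(-1) = -30.3
Cov[A, B] = -210 + (-131.04) + (-30.3) = -371.34.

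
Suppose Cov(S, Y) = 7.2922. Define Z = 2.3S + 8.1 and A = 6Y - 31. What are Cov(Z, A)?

Cov(Z, A) = 100.63236

Cov(Z, A) = a·c·Cov(S, Y) = 2.3·6·7.2922 = 100.63236. Additive constants drop out.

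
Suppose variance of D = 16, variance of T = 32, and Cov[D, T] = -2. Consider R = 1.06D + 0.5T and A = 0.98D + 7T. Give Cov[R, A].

Cov[R, A] = 112.8008

By bilinearity, Cov[R, A] = ac·variance of D + bd·variance of T + (ad+bc)·Cov[D, T], with a=1.06, b=0.5, c=0.98, d=7.
ac·variance of D = 1.06·0.98·16 = 16.6208
bd·variance of T = 0.5·7·32 = 112
(ad+bc)·Cov[D, T] = (7.91)·(-2) = -15.82
Cov[R, A] = 16.6208 + 112 + (-15.82) = 112.8008.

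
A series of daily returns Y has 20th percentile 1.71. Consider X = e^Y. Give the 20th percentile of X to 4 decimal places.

e^Y is increasing, so P_{20}(X) = g(P_{20}(Y)) ≈ 5.529.

20th percentile of X = 5.529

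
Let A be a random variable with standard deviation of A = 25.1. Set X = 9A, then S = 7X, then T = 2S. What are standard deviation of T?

standard deviation of T = 3162.6

standard deviation of X = |9|·25.1 = 225.9.
standard deviation of S = |7|·225.9 = 1581.3.
standard deviation of T = |2|·1581.3 = 3162.6.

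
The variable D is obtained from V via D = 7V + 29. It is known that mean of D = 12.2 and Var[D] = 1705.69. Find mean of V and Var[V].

From D = 7V + 29: mean of D = a·mean of V + b, so mean of V = (mean of D − b)/a = (12.2 − 29)/7 = -2.4.
Var[D] = a²·Var[V], so Var[V] = 1705.69/7² = 34.81.

mean of V = -2.4, Var[V] = 34.81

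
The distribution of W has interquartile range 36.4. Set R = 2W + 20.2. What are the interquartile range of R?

Under R = aW + b, IQR(R) = |a|·IQR(W) = |2|·36.4 = 72.8 (shifts cancel; spread scales by |a|).

IQR(R) = 72.8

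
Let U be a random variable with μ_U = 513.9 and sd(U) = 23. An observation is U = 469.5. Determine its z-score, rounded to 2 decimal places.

z = (U − μ_U) / sd(U) = (469.5 − 513.9) / 23 ≈ -1.93.

z = -1.93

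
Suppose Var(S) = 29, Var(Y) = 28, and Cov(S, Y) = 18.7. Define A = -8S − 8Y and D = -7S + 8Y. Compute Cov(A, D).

Cov(A, D) = -317.6

By bilinearity, Cov(A, D) = ac·Var(S) + bd·Var(Y) + (ad+bc)·Cov(S, Y), with a=-8, b=-8, c=-7, d=8.
ac·Var(S) = (-8)·(-7)·29 = 1624
bd·Var(Y) = (-8)·8·28 = -1792
(ad+bc)·Cov(S, Y) = (-8)·18.7 = -149.6
Cov(A, D) = 1624 + (-1792) + (-149.6) = -317.6.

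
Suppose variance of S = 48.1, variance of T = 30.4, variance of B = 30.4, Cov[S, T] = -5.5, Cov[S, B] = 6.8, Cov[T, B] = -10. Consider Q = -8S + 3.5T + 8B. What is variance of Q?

variance of Q = 4274

variance of Q = a²·variance of S + b²·variance of T + c²·variance of B + 2ab·Cov[S, T] + 2ac·Cov[S, B] + 2bc·Cov[T, B], with a = -8, b = 3.5, c = 8.
= 3078.4 + 372.4 + 1945.6 + 308 + (-870.4) + (-560)
= 4274.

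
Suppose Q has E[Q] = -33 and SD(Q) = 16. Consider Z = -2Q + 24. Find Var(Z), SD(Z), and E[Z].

Var(Z) = 1024, SD(Z) = 32, E[Z] = 90

Z = -2Q + 24 is linear with a = -2, b = 24.
Var(Q) = 16² = 256.
Var(Z) = a²·Var(Q) = (-2)²·256 = 1024 (the additive constant 24 does not affect variance).
SD(Z) = |a|·SD(Q) = |-2|·16 = 32.
E[Z] = a·E[Q] + b = (-2)·(-33) + 24 = 90.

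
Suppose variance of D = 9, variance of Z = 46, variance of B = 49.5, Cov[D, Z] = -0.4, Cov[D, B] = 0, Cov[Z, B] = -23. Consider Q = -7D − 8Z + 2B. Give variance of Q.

variance of Q = 4274.2

variance of Q = a²·variance of D + b²·variance of Z + c²·variance of B + 2ab·Cov[D, Z] + 2ac·Cov[D, B] + 2bc·Cov[Z, B], with a = -7, b = -8, c = 2.
= 441 + 2944 + 198 + (-44.8) + 0 + 736
= 4274.2.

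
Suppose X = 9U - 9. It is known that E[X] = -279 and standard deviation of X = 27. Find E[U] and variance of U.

From X = 9U - 9: E[X] = a·E[U] + b, so E[U] = (E[X] − b)/a = (-279 − (-9))/9 = -30.
variance of X = 27² = 729.
variance of X = a²·variance of U, so variance of U = 729/9² = 9.

E[U] = -30, variance of U = 9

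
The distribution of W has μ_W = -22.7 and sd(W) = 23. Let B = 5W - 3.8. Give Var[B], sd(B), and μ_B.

B = 5W - 3.8 is linear with a = 5, b = -3.8.
Var[W] = 23² = 529.
Var[B] = a²·Var[W] = 5²·529 = 13225 (the additive constant -3.8 does not affect variance).
sd(B) = |a|·sd(W) = |5|·23 = 115.
μ_B = a·μ_W + b = 5·(-22.7) + (-3.8) = -117.3.

Var[B] = 13225, sd(B) = 115, μ_B = -117.3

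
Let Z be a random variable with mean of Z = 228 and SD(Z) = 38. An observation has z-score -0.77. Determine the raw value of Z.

Z = 198.74

Z = mean of Z + z·SD(Z) = 228 + (-0.77)·38 = 198.74.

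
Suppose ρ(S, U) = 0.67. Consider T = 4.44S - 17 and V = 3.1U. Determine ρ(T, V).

Linear rescalings preserve correlation up to sign; here the slopes 4.44 and 3.1 have the same sign, so ρ(T, V) = ρ(S, U) = 0.67.

ρ(T, V) = 0.67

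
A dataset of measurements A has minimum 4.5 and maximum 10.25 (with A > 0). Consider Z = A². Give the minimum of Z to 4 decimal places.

min(Z) = 20.25

A² is increasing on this domain, so min(Z) comes from min(A) = 4.5: min(Z) = square(4.5) = 20.25.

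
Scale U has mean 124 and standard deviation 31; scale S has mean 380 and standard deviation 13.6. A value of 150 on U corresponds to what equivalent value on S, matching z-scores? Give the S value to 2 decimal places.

z = (150 − 124)/31 ≈ 0.8387.
S = 380 + z·13.6 = 380 + (150 − 124)·13.6/31 ≈ 391.41.

S = 391.41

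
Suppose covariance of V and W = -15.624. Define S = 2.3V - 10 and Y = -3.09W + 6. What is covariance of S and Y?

covariance of S and Y = 111.039768

covariance of S and Y = a·c·covariance of V and W = 2.3·(-3.09)·(-15.624) = 111.039768. Additive constants drop out.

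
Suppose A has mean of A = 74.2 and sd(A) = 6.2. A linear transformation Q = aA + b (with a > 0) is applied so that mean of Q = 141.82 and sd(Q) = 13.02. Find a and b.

sd(Q) = a·sd(A) (a > 0), so a = 13.02/6.2 = 2.1.
mean of Q = a·mean of A + b, so b = 141.82 − 2.1·74.2 = -14.

a = 2.1, b = -14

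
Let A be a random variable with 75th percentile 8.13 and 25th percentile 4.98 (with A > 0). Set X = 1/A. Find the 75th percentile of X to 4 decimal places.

1/A is decreasing on A > 0, so percentile order reverses: P_{75}(X) uses P_{25}(A) = 4.98.
P_{75}(X) = 1/4.98 ≈ 0.2008.

75th percentile of X = 0.2008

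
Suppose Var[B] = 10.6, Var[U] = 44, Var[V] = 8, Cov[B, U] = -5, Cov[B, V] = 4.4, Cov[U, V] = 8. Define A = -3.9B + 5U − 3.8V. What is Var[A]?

Var[A] = 1398.162

Var[A] = a²·Var[B] + b²·Var[U] + c²·Var[V] + 2ab·Cov[B, U] + 2ac·Cov[B, V] + 2bc·Cov[U, V], with a = -3.9, b = 5, c = -3.8.
= 161.226 + 1100 + 115.52 + 195 + 130.416 + (-304)
= 1398.162.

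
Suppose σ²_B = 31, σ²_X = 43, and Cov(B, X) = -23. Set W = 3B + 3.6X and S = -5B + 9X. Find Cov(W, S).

By bilinearity, Cov(W, S) = ac·σ²_B + bd·σ²_X + (ad+bc)·Cov(B, X), with a=3, b=3.6, c=-5, d=9.
ac·σ²_B = 3·(-5)·31 = -465
bd·σ²_X = 3.6·9·43 = 1393.2
(ad+bc)·Cov(B, X) = (9)·(-23) = -207
Cov(W, S) = -465 + 1393.2 + (-207) = 721.2.

Cov(W, S) = 721.2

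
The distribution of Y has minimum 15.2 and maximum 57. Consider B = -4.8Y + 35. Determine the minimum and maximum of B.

min(B) = -238.6, max(B) = -37.96

a = -4.8 < 0, so order reverses: min(B) = a·max(Y)+b = (-4.8)·57 + 35 = -238.6; max(B) = a·min(Y)+b = (-4.8)·15.2 + 35 = -37.96.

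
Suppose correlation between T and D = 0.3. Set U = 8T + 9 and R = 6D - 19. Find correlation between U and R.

correlation between U and R = 0.3

Linear rescalings preserve correlation up to sign; here the slopes 8 and 6 have the same sign, so correlation between U and R = correlation between T and D = 0.3.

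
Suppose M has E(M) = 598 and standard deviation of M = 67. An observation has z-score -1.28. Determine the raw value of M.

M = 512.24

M = E(M) + z·standard deviation of M = 598 + (-1.28)·67 = 512.24.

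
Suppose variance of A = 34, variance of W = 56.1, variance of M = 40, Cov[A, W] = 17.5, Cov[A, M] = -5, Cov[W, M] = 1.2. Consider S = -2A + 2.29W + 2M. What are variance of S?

variance of S = a²·variance of A + b²·variance of W + c²·variance of M + 2ab·Cov[A, W] + 2ac·Cov[A, M] + 2bc·Cov[W, M], with a = -2, b = 2.29, c = 2.
= 136 + 294.19401 + 160 + (-160.3) + 40 + 10.992
= 480.88601.

variance of S = 480.88601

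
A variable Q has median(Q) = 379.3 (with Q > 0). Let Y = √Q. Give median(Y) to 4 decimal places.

median(Y) = 19.4756

√Q is monotone on this domain, so median(Y) = √(379.3) ≈ 19.4756.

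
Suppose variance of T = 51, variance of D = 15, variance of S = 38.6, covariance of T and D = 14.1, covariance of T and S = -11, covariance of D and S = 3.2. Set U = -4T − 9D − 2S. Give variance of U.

variance of U = a²·variance of T + b²·variance of D + c²·variance of S + 2ab·covariance of T and D + 2ac·covariance of T and S + 2bc·covariance of D and S, with a = -4, b = -9, c = -2.
= 816 + 1215 + 154.4 + 1015.2 + (-176) + 115.2
= 3139.8.

variance of U = 3139.8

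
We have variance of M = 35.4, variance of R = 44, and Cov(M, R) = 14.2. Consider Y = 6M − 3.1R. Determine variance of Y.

variance of Y = 1169

variance of Y = a²·variance of M + b²·variance of R + 2ab·Cov(M, R) with a = 6, b = -3.1.
= 6²·35.4 + (-3.1)²·44 + 2·6·(-3.1)·14.2
= 1274.4 + 422.84 + (-528.24) = 1169.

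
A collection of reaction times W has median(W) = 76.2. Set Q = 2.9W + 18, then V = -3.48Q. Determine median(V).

median(V) = -831.6504

median(Q) = 2.9·76.2 + 18 = 238.98.
median(V) = (-3.48)·238.98 = -831.6504.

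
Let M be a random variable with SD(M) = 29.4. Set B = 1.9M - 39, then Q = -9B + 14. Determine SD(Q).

SD(B) = |1.9|·29.4 = 55.86.
SD(Q) = |-9|·55.86 = 502.74.

SD(Q) = 502.74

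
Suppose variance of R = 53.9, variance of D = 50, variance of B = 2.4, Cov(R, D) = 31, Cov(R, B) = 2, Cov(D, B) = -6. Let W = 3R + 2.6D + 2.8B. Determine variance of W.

variance of W = a²·variance of R + b²·variance of D + c²·variance of B + 2ab·Cov(R, D) + 2ac·Cov(R, B) + 2bc·Cov(D, B), with a = 3, b = 2.6, c = 2.8.
= 485.1 + 338 + 18.816 + 483.6 + 33.6 + (-87.36)
= 1271.756.

variance of W = 1271.756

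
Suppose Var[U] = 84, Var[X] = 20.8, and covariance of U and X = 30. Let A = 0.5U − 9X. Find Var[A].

Var[A] = a²·Var[U] + b²·Var[X] + 2ab·covariance of U and X with a = 0.5, b = -9.
= 0.5²·84 + (-9)²·20.8 + 2·0.5·(-9)·30
= 21 + 1684.8 + (-270) = 1435.8.

Var[A] = 1435.8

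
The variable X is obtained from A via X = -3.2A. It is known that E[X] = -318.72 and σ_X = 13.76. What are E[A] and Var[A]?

From X = -3.2A: E[X] = a·E[A] + b, so E[A] = (E[X] − b)/a = (-318.72 − 0)/(-3.2) = 99.6.
Var[X] = 13.76² = 189.3376.
Var[X] = a²·Var[A], so Var[A] = 189.3376/(-3.2)² = 18.49.

E[A] = 99.6, Var[A] = 18.49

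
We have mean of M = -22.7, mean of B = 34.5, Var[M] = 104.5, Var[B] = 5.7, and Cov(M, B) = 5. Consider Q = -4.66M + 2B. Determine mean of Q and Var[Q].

mean of Q = (-4.66)·mean of M + 2·mean of B = (-4.66)·(-22.7) + 2·34.5 = 174.782.
Var[Q] = a²·Var[M] + b²·Var[B] + 2ab·Cov(M, B) with a = -4.66, b = 2.
= (-4.66)²·104.5 + 2²·5.7 + 2·(-4.66)·2·5
= 2269.2802 + 22.8 + (-93.2) = 2198.8802.

mean of Q = 174.782, Var[Q] = 2198.8802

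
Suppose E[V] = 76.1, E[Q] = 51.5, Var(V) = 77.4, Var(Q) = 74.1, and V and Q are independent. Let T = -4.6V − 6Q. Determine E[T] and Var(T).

E[T] = -659.06, Var(T) = 4305.384

E[T] = (-4.6)·E[V] + (-6)·E[Q] = (-4.6)·76.1 + (-6)·51.5 = -659.06.
Var(T) = a²·Var(V) + b²·Var(Q) + 2ab·Cov(V, Q) with a = -4.6, b = -6.
Independence gives Cov(V, Q) = 0.
= (-4.6)²·77.4 + (-6)²·74.1 + 2·(-4.6)·(-6)·0
= 1637.784 + 2667.6 + 0 = 4305.384.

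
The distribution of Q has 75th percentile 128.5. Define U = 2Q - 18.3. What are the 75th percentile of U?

Since a = 2 > 0 the transformation is increasing, so the 75th percentile of U = a·(P_{75} of Q) + b = 2·128.5 + (-18.3) = 238.7.

75th percentile of U = 238.7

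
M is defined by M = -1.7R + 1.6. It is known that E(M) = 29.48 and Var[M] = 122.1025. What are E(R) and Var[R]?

E(R) = -16.4, Var[R] = 42.25

From M = -1.7R + 1.6: E(M) = a·E(R) + b, so E(R) = (E(M) − b)/a = (29.48 − 1.6)/(-1.7) = -16.4.
Var[M] = a²·Var[R], so Var[R] = 122.1025/(-1.7)² = 42.25.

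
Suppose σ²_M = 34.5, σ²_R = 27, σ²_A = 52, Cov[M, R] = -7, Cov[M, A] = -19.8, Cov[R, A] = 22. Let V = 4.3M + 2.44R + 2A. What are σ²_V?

σ²_V = 733.9242

σ²_V = a²·σ²_M + b²·σ²_R + c²·σ²_A + 2ab·Cov[M, R] + 2ac·Cov[M, A] + 2bc·Cov[R, A], with a = 4.3, b = 2.44, c = 2.
= 637.905 + 160.7472 + 208 + (-146.888) + (-340.56) + 214.72
= 733.9242.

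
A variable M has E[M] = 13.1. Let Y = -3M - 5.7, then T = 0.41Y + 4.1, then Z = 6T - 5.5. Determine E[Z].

E[Z] = -91.6

E[Y] = (-3)·13.1 + (-5.7) = -45.
E[T] = 0.41·(-45) + 4.1 = -14.35.
E[Z] = 6·(-14.35) + (-5.5) = -91.6.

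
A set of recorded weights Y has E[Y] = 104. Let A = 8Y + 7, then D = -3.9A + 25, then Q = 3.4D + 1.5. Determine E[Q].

E[A] = 8·104 + 7 = 839.
E[D] = (-3.9)·839 + 25 = -3247.1.
E[Q] = 3.4·(-3247.1) + 1.5 = -11038.64.

E[Q] = -11038.64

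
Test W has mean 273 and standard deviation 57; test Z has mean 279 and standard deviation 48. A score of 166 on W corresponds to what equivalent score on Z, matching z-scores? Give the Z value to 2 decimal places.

Z = 188.89

z = (166 − 273)/57 ≈ -1.8772.
Z = 279 + z·48 = 279 + (166 − 273)·48/57 ≈ 188.89.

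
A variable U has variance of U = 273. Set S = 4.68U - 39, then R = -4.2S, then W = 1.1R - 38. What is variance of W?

variance of W = 127625.74913088

variance of S = 4.68²·273 = 5979.3552.
variance of R = (-4.2)²·5979.3552 = 105475.825728.
variance of W = 1.1²·105475.825728 = 127625.74913088.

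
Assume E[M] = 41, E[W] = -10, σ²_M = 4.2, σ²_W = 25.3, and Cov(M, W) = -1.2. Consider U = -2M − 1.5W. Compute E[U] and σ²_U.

E[U] = (-2)·E[M] + (-1.5)·E[W] = (-2)·41 + (-1.5)·(-10) = -67.
σ²_U = a²·σ²_M + b²·σ²_W + 2ab·Cov(M, W) with a = -2, b = -1.5.
= (-2)²·4.2 + (-1.5)²·25.3 + 2·(-2)·(-1.5)·(-1.2)
= 16.8 + 56.925 + (-7.2) = 66.525.

E[U] = -67, σ²_U = 66.525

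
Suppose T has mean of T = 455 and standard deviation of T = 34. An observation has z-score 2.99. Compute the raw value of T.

T = mean of T + z·standard deviation of T = 455 + 2.99·34 = 556.66.

T = 556.66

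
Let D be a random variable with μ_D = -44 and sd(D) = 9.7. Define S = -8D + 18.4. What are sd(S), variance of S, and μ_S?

S = -8D + 18.4 is linear with a = -8, b = 18.4.
sd(S) = |a|·sd(D) = |-8|·9.7 = 77.6.
variance of D = 9.7² = 94.09.
variance of S = a²·variance of D = (-8)²·94.09 = 6021.76 (the additive constant 18.4 does not affect variance).
μ_S = a·μ_D + b = (-8)·(-44) + 18.4 = 370.4.

sd(S) = 77.6, variance of S = 6021.76, μ_S = 370.4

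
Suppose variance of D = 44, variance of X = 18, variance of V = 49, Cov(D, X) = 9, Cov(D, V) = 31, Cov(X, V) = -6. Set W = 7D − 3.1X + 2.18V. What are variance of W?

variance of W = 3198.4636

variance of W = a²·variance of D + b²·variance of X + c²·variance of V + 2ab·Cov(D, X) + 2ac·Cov(D, V) + 2bc·Cov(X, V), with a = 7, b = -3.1, c = 2.18.
= 2156 + 172.98 + 232.8676 + (-390.6) + 946.12 + 81.096
= 3198.4636.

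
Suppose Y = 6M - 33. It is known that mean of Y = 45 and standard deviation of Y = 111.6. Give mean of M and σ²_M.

mean of M = 13, σ²_M = 345.96

From Y = 6M - 33: mean of Y = a·mean of M + b, so mean of M = (mean of Y − b)/a = (45 − (-33))/6 = 13.
σ²_Y = 111.6² = 12454.56.
σ²_Y = a²·σ²_M, so σ²_M = 12454.56/6² = 345.96.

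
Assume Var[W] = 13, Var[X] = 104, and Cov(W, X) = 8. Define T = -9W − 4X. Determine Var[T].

Var[T] = a²·Var[W] + b²·Var[X] + 2ab·Cov(W, X) with a = -9, b = -4.
= (-9)²·13 + (-4)²·104 + 2·(-9)·(-4)·8
= 1053 + 1664 + 576 = 3293.

Var[T] = 3293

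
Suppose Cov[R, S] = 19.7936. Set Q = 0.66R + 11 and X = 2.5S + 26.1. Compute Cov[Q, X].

Cov[Q, X] = 32.65944

Cov[Q, X] = a·c·Cov[R, S] = 0.66·2.5·19.7936 = 32.65944. Additive constants drop out.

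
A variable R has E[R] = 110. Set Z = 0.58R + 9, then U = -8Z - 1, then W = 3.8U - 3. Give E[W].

E[Z] = 0.58·110 + 9 = 72.8.
E[U] = (-8)·72.8 + (-1) = -583.4.
E[W] = 3.8·(-583.4) + (-3) = -2219.92.

E[W] = -2219.92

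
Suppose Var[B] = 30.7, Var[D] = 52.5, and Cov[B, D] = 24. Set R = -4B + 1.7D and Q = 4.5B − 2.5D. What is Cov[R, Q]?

Cov[R, Q] = -352.125

By bilinearity, Cov[R, Q] = ac·Var[B] + bd·Var[D] + (ad+bc)·Cov[B, D], with a=-4, b=1.7, c=4.5, d=-2.5.
ac·Var[B] = (-4)·4.5·30.7 = -552.6
bd·Var[D] = 1.7·(-2.5)·52.5 = -223.125
(ad+bc)·Cov[B, D] = (17.65)·24 = 423.6
Cov[R, Q] = -552.6 + (-223.125) + 423.6 = -352.125.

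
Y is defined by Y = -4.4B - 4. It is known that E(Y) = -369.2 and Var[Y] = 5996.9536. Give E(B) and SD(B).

From Y = -4.4B - 4: E(Y) = a·E(B) + b, so E(B) = (E(Y) − b)/a = (-369.2 − (-4))/(-4.4) = 83.
SD(Y) = √5996.9536 = 77.44.
SD(Y) = |a|·SD(B), so SD(B) = 77.44/|-4.4| = 17.6.

E(B) = 83, SD(B) = 17.6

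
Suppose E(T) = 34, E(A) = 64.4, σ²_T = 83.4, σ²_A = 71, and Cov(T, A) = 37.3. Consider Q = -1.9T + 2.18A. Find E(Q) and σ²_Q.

E(Q) = (-1.9)·E(T) + 2.18·E(A) = (-1.9)·34 + 2.18·64.4 = 75.792.
σ²_Q = a²·σ²_T + b²·σ²_A + 2ab·Cov(T, A) with a = -1.9, b = 2.18.
= (-1.9)²·83.4 + 2.18²·71 + 2·(-1.9)·2.18·37.3
= 301.074 + 337.4204 + (-308.9932) = 329.5012.

E(Q) = 75.792, σ²_Q = 329.5012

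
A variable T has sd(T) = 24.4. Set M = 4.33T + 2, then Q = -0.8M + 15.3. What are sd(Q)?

sd(Q) = 84.5216

sd(M) = |4.33|·24.4 = 105.652.
sd(Q) = |-0.8|·105.652 = 84.5216.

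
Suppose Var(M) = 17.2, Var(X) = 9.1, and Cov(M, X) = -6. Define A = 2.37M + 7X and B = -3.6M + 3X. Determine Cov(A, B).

By bilinearity, Cov(A, B) = ac·Var(M) + bd·Var(X) + (ad+bc)·Cov(M, X), with a=2.37, b=7, c=-3.6, d=3.
ac·Var(M) = 2.37·(-3.6)·17.2 = -146.7504
bd·Var(X) = 7·3·9.1 = 191.1
(ad+bc)·Cov(M, X) = (-18.09)·(-6) = 108.54
Cov(A, B) = -146.7504 + 191.1 + 108.54 = 152.8896.

Cov(A, B) = 152.8896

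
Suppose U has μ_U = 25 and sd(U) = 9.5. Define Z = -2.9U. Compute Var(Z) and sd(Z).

Z = -2.9U is linear with a = -2.9, b = 0.
Var(U) = 9.5² = 90.25.
Var(Z) = a²·Var(U) = (-2.9)²·90.25 = 759.0025.
sd(Z) = |a|·sd(U) = |-2.9|·9.5 = 27.55.

Var(Z) = 759.0025, sd(Z) = 27.55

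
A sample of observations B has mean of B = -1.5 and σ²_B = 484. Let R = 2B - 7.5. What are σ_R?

σ_R = 44

R = 2B - 7.5 is linear with a = 2, b = -7.5.
σ_B = √484 = 22.
σ_R = |a|·σ_B = |2|·22 = 44.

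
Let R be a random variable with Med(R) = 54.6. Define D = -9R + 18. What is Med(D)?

A linear map preserves order up to sign, so Med(D) = a·Med(R) + b = (-9)·54.6 + 18 = -473.4.

Med(D) = -473.4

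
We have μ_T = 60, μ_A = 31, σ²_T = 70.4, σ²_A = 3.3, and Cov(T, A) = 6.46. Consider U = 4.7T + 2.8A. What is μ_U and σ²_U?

μ_U = 368.8, σ²_U = 1751.0352

μ_U = 4.7·μ_T + 2.8·μ_A = 4.7·60 + 2.8·31 = 368.8.
σ²_U = a²·σ²_T + b²·σ²_A + 2ab·Cov(T, A) with a = 4.7, b = 2.8.
= 4.7²·70.4 + 2.8²·3.3 + 2·4.7·2.8·6.46
= 1555.136 + 25.872 + 170.0272 = 1751.0352.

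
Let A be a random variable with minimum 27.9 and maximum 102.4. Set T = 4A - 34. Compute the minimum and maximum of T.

min(T) = 77.6, max(T) = 375.6

a = 4 > 0, so min(T) = a·min(A)+b = 4·27.9 + (-34) = 77.6 and max(T) = 4·102.4 + (-34) = 375.6.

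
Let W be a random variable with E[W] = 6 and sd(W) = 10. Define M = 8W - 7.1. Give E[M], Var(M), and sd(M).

M = 8W - 7.1 is linear with a = 8, b = -7.1.
E[M] = a·E[W] + b = 8·6 + (-7.1) = 40.9.
Var(W) = 10² = 100.
Var(M) = a²·Var(W) = 8²·100 = 6400 (the additive constant -7.1 does not affect variance).
sd(M) = |a|·sd(W) = |8|·10 = 80.

E[M] = 40.9, Var(M) = 6400, sd(M) = 80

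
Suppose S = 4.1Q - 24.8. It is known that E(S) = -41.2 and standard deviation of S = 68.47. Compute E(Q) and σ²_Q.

From S = 4.1Q - 24.8: E(S) = a·E(Q) + b, so E(Q) = (E(S) − b)/a = (-41.2 − (-24.8))/4.1 = -4.
σ²_S = 68.47² = 4688.1409.
σ²_S = a²·σ²_Q, so σ²_Q = 4688.1409/4.1² = 278.89.

E(Q) = -4, σ²_Q = 278.89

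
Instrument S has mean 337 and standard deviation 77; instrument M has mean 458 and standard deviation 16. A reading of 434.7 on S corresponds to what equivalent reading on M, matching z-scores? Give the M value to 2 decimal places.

M = 478.30

z = (434.7 − 337)/77 ≈ 1.2688.
M = 458 + z·16 = 458 + (434.7 − 337)·16/77 ≈ 478.30.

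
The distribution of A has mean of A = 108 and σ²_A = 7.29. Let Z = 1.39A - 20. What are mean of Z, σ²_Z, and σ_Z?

Z = 1.39A - 20 is linear with a = 1.39, b = -20.
mean of Z = a·mean of A + b = 1.39·108 + (-20) = 130.12.
σ²_Z = a²·σ²_A = 1.39²·7.29 = 14.085009 (the additive constant -20 does not affect variance).
σ_A = √7.29 = 2.7.
σ_Z = |a|·σ_A = |1.39|·2.7 = 3.753.

mean of Z = 130.12, σ²_Z = 14.085009, σ_Z = 3.753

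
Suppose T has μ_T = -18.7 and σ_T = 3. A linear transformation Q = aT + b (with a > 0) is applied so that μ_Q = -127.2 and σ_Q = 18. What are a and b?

σ_Q = a·σ_T (a > 0), so a = 18/3 = 6.
μ_Q = a·μ_T + b, so b = -127.2 − 6·(-18.7) = -15.

a = 6, b = -15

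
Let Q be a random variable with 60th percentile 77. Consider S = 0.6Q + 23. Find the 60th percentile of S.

60th percentile of S = 69.2

Since a = 0.6 > 0 the transformation is increasing, so the 60th percentile of S = a·(P_{60} of Q) + b = 0.6·77 + 23 = 69.2.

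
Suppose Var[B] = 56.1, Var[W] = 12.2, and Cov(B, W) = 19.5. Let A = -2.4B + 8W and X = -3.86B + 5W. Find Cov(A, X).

Cov(A, X) = 171.5504

By bilinearity, Cov(A, X) = ac·Var[B] + bd·Var[W] + (ad+bc)·Cov(B, W), with a=-2.4, b=8, c=-3.86, d=5.
ac·Var[B] = (-2.4)·(-3.86)·56.1 = 519.7104
bd·Var[W] = 8·5·12.2 = 488
(ad+bc)·Cov(B, W) = (-42.88)·19.5 = -836.16
Cov(A, X) = 519.7104 + 488 + (-836.16) = 171.5504.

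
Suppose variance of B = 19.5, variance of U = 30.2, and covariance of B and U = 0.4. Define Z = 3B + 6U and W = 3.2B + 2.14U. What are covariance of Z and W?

By bilinearity, covariance of Z and W = ac·variance of B + bd·variance of U + (ad+bc)·covariance of B and U, with a=3, b=6, c=3.2, d=2.14.
ac·variance of B = 3·3.2·19.5 = 187.2
bd·variance of U = 6·2.14·30.2 = 387.768
(ad+bc)·covariance of B and U = (25.62)·0.4 = 10.248
covariance of Z and W = 187.2 + 387.768 + 10.248 = 585.216.

covariance of Z and W = 585.216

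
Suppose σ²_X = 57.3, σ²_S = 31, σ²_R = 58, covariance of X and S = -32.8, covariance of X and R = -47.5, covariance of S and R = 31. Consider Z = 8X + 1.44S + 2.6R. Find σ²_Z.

σ²_Z = a²·σ²_X + b²·σ²_S + c²·σ²_R + 2ab·covariance of X and S + 2ac·covariance of X and R + 2bc·covariance of S and R, with a = 8, b = 1.44, c = 2.6.
= 3667.2 + 64.2816 + 392.08 + (-755.712) + (-1976) + 232.128
= 1623.9776.

σ²_Z = 1623.9776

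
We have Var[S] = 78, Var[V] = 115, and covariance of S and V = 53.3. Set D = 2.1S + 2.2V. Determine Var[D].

Var[D] = a²·Var[S] + b²·Var[V] + 2ab·covariance of S and V with a = 2.1, b = 2.2.
= 2.1²·78 + 2.2²·115 + 2·2.1·2.2·53.3
= 343.98 + 556.6 + 492.492 = 1393.072.

Var[D] = 1393.072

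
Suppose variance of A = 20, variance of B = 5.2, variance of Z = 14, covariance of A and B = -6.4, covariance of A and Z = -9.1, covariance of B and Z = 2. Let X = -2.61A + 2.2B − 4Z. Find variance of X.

variance of X = a²·variance of A + b²·variance of B + c²·variance of Z + 2ab·covariance of A and B + 2ac·covariance of A and Z + 2bc·covariance of B and Z, with a = -2.61, b = 2.2, c = -4.
= 136.242 + 25.168 + 224 + 73.4976 + (-190.008) + (-35.2)
= 233.6996.

variance of X = 233.6996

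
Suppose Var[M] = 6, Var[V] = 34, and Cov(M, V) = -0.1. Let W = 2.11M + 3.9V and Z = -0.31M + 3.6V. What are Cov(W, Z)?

Cov(W, Z) = 472.7967

By bilinearity, Cov(W, Z) = ac·Var[M] + bd·Var[V] + (ad+bc)·Cov(M, V), with a=2.11, b=3.9, c=-0.31, d=3.6.
ac·Var[M] = 2.11·(-0.31)·6 = -3.9246
bd·Var[V] = 3.9·3.6·34 = 477.36
(ad+bc)·Cov(M, V) = (6.387)·(-0.1) = -0.6387
Cov(W, Z) = -3.9246 + 477.36 + (-0.6387) = 472.7967.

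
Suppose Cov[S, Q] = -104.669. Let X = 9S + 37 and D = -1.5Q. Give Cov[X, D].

Cov[X, D] = 1413.0315

Cov[X, D] = a·c·Cov[S, Q] = 9·(-1.5)·(-104.669) = 1413.0315. Additive constants drop out.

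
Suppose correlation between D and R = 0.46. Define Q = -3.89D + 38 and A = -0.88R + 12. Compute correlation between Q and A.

correlation between Q and A = 0.46

Linear rescalings preserve correlation up to sign; here the slopes -3.89 and -0.88 have the same sign, so correlation between Q and A = correlation between D and R = 0.46.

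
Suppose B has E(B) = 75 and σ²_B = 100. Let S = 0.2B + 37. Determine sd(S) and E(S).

S = 0.2B + 37 is linear with a = 0.2, b = 37.
sd(B) = √100 = 10.
sd(S) = |a|·sd(B) = |0.2|·10 = 2.
E(S) = a·E(B) + b = 0.2·75 + 37 = 52.

sd(S) = 2, E(S) = 52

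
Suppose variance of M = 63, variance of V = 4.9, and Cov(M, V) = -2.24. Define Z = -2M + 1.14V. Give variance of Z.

variance of Z = a²·variance of M + b²·variance of V + 2ab·Cov(M, V) with a = -2, b = 1.14.
= (-2)²·63 + 1.14²·4.9 + 2·(-2)·1.14·(-2.24)
= 252 + 6.36804 + 10.2144 = 268.58244.

variance of Z = 268.58244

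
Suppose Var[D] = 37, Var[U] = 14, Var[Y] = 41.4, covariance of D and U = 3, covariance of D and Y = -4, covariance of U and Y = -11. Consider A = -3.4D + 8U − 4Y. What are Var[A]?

Var[A] = a²·Var[D] + b²·Var[U] + c²·Var[Y] + 2ab·covariance of D and U + 2ac·covariance of D and Y + 2bc·covariance of U and Y, with a = -3.4, b = 8, c = -4.
= 427.72 + 896 + 662.4 + (-163.2) + (-108.8) + 704
= 2418.12.

Var[A] = 2418.12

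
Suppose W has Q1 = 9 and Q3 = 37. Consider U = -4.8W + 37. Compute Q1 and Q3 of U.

a = -4.8 < 0 reverses order: Q1(U) comes from Q3(W), Q3(U) from Q1(W).
Q1(U) = (-4.8)·37 + 37 = -140.6; Q3(U) = (-4.8)·9 + 37 = -6.2.

Q1(U) = -140.6, Q3(U) = -6.2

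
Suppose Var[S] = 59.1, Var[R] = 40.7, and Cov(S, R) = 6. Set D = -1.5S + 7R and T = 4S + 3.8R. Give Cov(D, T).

By bilinearity, Cov(D, T) = ac·Var[S] + bd·Var[R] + (ad+bc)·Cov(S, R), with a=-1.5, b=7, c=4, d=3.8.
ac·Var[S] = (-1.5)·4·59.1 = -354.6
bd·Var[R] = 7·3.8·40.7 = 1082.62
(ad+bc)·Cov(S, R) = (22.3)·6 = 133.8
Cov(D, T) = -354.6 + 1082.62 + 133.8 = 861.82.

Cov(D, T) = 861.82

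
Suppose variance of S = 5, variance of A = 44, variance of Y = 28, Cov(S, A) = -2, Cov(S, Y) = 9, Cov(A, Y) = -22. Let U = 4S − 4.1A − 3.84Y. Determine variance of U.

variance of U = a²·variance of S + b²·variance of A + c²·variance of Y + 2ab·Cov(S, A) + 2ac·Cov(S, Y) + 2bc·Cov(A, Y), with a = 4, b = -4.1, c = -3.84.
= 80 + 739.64 + 412.8768 + 65.6 + (-276.48) + (-692.736)
= 328.9008.

variance of U = 328.9008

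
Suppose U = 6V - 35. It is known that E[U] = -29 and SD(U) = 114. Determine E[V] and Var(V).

From U = 6V - 35: E[U] = a·E[V] + b, so E[V] = (E[U] − b)/a = (-29 − (-35))/6 = 1.
Var(U) = 114² = 12996.
Var(U) = a²·Var(V), so Var(V) = 12996/6² = 361.

E[V] = 1, Var(V) = 361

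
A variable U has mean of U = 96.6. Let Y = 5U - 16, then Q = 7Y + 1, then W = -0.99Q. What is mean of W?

mean of Y = 5·96.6 + (-16) = 467.
mean of Q = 7·467 + 1 = 3270.
mean of W = (-0.99)·3270 = -3237.3.

mean of W = -3237.3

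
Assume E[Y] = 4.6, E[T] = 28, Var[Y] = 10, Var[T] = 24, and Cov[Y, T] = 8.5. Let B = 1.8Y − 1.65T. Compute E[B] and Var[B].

E[B] = 1.8·E[Y] + (-1.65)·E[T] = 1.8·4.6 + (-1.65)·28 = -37.92.
Var[B] = a²·Var[Y] + b²·Var[T] + 2ab·Cov[Y, T] with a = 1.8, b = -1.65.
= 1.8²·10 + (-1.65)²·24 + 2·1.8·(-1.65)·8.5
= 32.4 + 65.34 + (-50.49) = 47.25.

E[B] = -37.92, Var[B] = 47.25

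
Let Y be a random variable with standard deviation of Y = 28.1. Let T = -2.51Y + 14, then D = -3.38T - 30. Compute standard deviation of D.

standard deviation of D = 238.39478

standard deviation of T = |-2.51|·28.1 = 70.531.
standard deviation of D = |-3.38|·70.531 = 238.39478.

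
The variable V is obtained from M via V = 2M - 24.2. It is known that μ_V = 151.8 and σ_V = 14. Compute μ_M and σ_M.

From V = 2M - 24.2: μ_V = a·μ_M + b, so μ_M = (μ_V − b)/a = (151.8 − (-24.2))/2 = 88.
σ_V = |a|·σ_M, so σ_M = 14/|2| = 7.

μ_M = 88, σ_M = 7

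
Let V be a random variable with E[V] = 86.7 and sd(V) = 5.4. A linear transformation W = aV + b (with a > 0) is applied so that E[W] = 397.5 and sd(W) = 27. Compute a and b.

a = 5, b = -36

sd(W) = a·sd(V) (a > 0), so a = 27/5.4 = 5.
E[W] = a·E[V] + b, so b = 397.5 − 5·86.7 = -36.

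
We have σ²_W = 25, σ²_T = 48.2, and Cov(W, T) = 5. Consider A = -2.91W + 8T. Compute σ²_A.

σ²_A = a²·σ²_W + b²·σ²_T + 2ab·Cov(W, T) with a = -2.91, b = 8.
= (-2.91)²·25 + 8²·48.2 + 2·(-2.91)·8·5
= 211.7025 + 3084.8 + (-232.8) = 3063.7025.

σ²_A = 3063.7025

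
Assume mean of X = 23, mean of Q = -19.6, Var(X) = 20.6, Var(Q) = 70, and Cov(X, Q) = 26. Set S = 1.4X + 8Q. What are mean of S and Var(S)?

mean of S = 1.4·mean of X + 8·mean of Q = 1.4·23 + 8·(-19.6) = -124.6.
Var(S) = a²·Var(X) + b²·Var(Q) + 2ab·Cov(X, Q) with a = 1.4, b = 8.
= 1.4²·20.6 + 8²·70 + 2·1.4·8·26
= 40.376 + 4480 + 582.4 = 5102.776.

mean of S = -124.6, Var(S) = 5102.776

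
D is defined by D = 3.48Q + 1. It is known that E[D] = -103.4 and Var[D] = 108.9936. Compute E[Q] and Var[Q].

E[Q] = -30, Var[Q] = 9

From D = 3.48Q + 1: E[D] = a·E[Q] + b, so E[Q] = (E[D] − b)/a = (-103.4 − 1)/3.48 = -30.
Var[D] = a²·Var[Q], so Var[Q] = 108.9936/3.48² = 9.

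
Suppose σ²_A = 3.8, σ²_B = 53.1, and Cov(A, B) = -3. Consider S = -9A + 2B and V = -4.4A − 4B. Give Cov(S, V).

Cov(S, V) = -355.92

By bilinearity, Cov(S, V) = ac·σ²_A + bd·σ²_B + (ad+bc)·Cov(A, B), with a=-9, b=2, c=-4.4, d=-4.
ac·σ²_A = (-9)·(-4.4)·3.8 = 150.48
bd·σ²_B = 2·(-4)·53.1 = -424.8
(ad+bc)·Cov(A, B) = (27.2)·(-3) = -81.6
Cov(S, V) = 150.48 + (-424.8) + (-81.6) = -355.92.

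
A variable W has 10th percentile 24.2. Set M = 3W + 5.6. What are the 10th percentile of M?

Since a = 3 > 0 the transformation is increasing, so the 10th percentile of M = a·(P_{10} of W) + b = 3·24.2 + 5.6 = 78.2.

10th percentile of M = 78.2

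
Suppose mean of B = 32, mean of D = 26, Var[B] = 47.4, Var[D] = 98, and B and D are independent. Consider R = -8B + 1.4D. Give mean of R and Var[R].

mean of R = (-8)·mean of B + 1.4·mean of D = (-8)·32 + 1.4·26 = -219.6.
Var[R] = a²·Var[B] + b²·Var[D] + 2ab·covariance of B and D with a = -8, b = 1.4.
Independence gives covariance of B and D = 0.
= (-8)²·47.4 + 1.4²·98 + 2·(-8)·1.4·0
= 3033.6 + 192.08 + 0 = 3225.68.

mean of R = -219.6, Var[R] = 3225.68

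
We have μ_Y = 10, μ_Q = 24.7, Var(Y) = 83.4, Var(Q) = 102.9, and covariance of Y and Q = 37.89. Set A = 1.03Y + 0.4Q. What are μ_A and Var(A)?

μ_A = 20.18, Var(A) = 136.16442

μ_A = 1.03·μ_Y + 0.4·μ_Q = 1.03·10 + 0.4·24.7 = 20.18.
Var(A) = a²·Var(Y) + b²·Var(Q) + 2ab·covariance of Y and Q with a = 1.03, b = 0.4.
= 1.03²·83.4 + 0.4²·102.9 + 2·1.03·0.4·37.89
= 88.47906 + 16.464 + 31.22136 = 136.16442.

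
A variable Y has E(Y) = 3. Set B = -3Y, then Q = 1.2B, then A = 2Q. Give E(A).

E(A) = -21.6

E(B) = (-3)·3 = -9.
E(Q) = 1.2·(-9) = -10.8.
E(A) = 2·(-10.8) = -21.6.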